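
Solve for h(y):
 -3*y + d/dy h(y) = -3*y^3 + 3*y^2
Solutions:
 h(y) = C1 - 3*y^4/4 + y^3 + 3*y^2/2


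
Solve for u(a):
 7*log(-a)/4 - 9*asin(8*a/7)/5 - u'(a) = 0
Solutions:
 u(a) = C1 + 7*a*log(-a)/4 - 9*a*asin(8*a/7)/5 - 7*a/4 - 9*sqrt(49 - 64*a^2)/40


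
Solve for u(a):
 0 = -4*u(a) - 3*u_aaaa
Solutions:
 u(a) = (C1*sin(3^(3/4)*a/3) + C2*cos(3^(3/4)*a/3))*exp(-3^(3/4)*a/3) + (C3*sin(3^(3/4)*a/3) + C4*cos(3^(3/4)*a/3))*exp(3^(3/4)*a/3)


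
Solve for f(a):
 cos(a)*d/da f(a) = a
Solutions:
 f(a) = C1 + Integral(a/cos(a), a)


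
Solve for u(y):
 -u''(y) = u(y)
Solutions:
 u(y) = C1*sin(y) + C2*cos(y)


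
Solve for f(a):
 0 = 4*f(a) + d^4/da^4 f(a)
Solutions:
 f(a) = (C1*sin(a) + C2*cos(a))*exp(-a) + (C3*sin(a) + C4*cos(a))*exp(a)


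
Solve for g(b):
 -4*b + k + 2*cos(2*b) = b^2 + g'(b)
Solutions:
 g(b) = C1 - b^3/3 - 2*b^2 + b*k + sin(2*b)


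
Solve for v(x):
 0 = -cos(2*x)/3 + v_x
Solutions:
 v(x) = C1 + sin(2*x)/6


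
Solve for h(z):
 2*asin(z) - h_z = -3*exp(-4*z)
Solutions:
 h(z) = C1 + 2*z*asin(z) + 2*sqrt(1 - z^2) - 3*exp(-4*z)/4


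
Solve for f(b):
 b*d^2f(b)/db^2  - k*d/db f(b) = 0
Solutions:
 f(b) = C1 + b^(re(k) + 1)*(C2*sin(log(b)*Abs(im(k))) + C3*cos(log(b)*im(k)))


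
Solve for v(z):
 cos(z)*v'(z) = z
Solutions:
 v(z) = C1 + Integral(z/cos(z), z)


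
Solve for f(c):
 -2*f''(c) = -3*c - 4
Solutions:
 f(c) = C1 + C2*c + c^3/4 + c^2


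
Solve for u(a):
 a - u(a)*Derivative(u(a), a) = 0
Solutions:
 u(a) = -sqrt(C1 + a^2)
 u(a) = sqrt(C1 + a^2)


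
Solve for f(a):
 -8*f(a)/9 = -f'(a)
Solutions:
 f(a) = C1*exp(8*a/9)


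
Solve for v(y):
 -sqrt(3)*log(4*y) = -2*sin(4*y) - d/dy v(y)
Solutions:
 v(y) = C1 + sqrt(3)*y*(log(y) - 1) + 2*sqrt(3)*y*log(2) + cos(4*y)/2


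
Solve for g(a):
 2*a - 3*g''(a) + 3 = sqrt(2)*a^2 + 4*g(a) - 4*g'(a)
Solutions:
 g(a) = -sqrt(2)*a^2/4 - sqrt(2)*a/2 + a/2 + (C1*sin(2*sqrt(2)*a/3) + C2*cos(2*sqrt(2)*a/3))*exp(2*a/3) - sqrt(2)/8 + 5/4


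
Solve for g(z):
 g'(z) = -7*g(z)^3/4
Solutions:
 g(z) = -sqrt(2)*sqrt(-1/(C1 - 7*z))
 g(z) = sqrt(2)*sqrt(-1/(C1 - 7*z))


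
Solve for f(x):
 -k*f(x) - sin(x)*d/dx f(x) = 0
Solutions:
 f(x) = C1*exp(k*(-log(cos(x) - 1) + log(cos(x) + 1))/2)


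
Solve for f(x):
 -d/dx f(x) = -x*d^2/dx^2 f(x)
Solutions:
 f(x) = C1 + C2*x^2


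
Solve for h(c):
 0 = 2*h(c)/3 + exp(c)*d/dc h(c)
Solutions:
 h(c) = C1*exp(2*exp(-c)/3)


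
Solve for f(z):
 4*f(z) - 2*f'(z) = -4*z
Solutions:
 f(z) = C1*exp(2*z) - z - 1/2


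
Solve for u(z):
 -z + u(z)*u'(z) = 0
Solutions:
 u(z) = -sqrt(C1 + z^2)
 u(z) = sqrt(C1 + z^2)


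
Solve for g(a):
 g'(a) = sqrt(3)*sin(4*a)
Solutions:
 g(a) = C1 - sqrt(3)*cos(4*a)/4


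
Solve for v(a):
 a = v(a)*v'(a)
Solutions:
 v(a) = -sqrt(C1 + a^2)
 v(a) = sqrt(C1 + a^2)


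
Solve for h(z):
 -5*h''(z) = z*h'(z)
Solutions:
 h(z) = C1 + C2*erf(sqrt(10)*z/10)


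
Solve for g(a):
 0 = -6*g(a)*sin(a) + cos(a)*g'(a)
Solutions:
 g(a) = C1/cos(a)^6


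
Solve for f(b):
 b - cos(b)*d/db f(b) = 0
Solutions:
 f(b) = C1 + Integral(b/cos(b), b)


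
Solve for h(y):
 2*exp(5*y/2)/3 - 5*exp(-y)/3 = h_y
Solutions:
 h(y) = C1 + 4*exp(5*y/2)/15 + 5*exp(-y)/3


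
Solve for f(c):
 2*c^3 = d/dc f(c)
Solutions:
 f(c) = C1 + c^4/2


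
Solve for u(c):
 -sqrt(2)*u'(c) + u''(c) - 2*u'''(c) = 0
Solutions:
 u(c) = C1 + (C2*sin(c*sqrt(-1 + 8*sqrt(2))/4) + C3*cos(c*sqrt(-1 + 8*sqrt(2))/4))*exp(c/4)


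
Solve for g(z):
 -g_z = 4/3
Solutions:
 g(z) = C1 - 4*z/3


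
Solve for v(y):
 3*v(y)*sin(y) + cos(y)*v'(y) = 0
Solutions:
 v(y) = C1*cos(y)^3


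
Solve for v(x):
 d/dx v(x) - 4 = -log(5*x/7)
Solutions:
 v(x) = C1 - x*log(x) + x*log(7/5) + 5*x


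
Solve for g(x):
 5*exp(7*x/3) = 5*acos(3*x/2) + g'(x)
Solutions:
 g(x) = C1 - 5*x*acos(3*x/2) + 5*sqrt(4 - 9*x^2)/3 + 15*exp(7*x/3)/7


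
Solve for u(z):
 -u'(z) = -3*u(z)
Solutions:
 u(z) = C1*exp(3*z)


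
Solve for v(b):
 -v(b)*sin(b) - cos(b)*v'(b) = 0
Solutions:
 v(b) = C1*cos(b)


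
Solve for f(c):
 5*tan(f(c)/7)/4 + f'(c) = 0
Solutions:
 f(c) = -7*asin(C1*exp(-5*c/28)) + 7*pi
 f(c) = 7*asin(C1*exp(-5*c/28))


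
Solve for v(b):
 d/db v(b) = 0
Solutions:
 v(b) = C1


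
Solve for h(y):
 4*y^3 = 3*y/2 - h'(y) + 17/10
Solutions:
 h(y) = C1 - y^4 + 3*y^2/4 + 17*y/10


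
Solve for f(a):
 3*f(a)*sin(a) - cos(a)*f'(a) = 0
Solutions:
 f(a) = C1/cos(a)^3


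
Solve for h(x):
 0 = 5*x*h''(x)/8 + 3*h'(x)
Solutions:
 h(x) = C1 + C2/x^(19/5)


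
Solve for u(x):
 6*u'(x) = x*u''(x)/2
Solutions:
 u(x) = C1 + C2*x^13


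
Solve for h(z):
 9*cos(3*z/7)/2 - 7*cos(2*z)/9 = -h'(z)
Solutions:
 h(z) = C1 - 21*sin(3*z/7)/2 + 7*sin(2*z)/18


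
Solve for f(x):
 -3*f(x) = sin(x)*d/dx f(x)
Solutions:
 f(x) = C1*(cos(x) + 1)^(3/2)/(cos(x) - 1)^(3/2)


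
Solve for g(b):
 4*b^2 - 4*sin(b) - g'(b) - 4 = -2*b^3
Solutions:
 g(b) = C1 + b^4/2 + 4*b^3/3 - 4*b + 4*cos(b)


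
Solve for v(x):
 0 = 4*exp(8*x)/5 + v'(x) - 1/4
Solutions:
 v(x) = C1 + x/4 - exp(8*x)/10


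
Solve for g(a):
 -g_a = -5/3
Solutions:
 g(a) = C1 + 5*a/3


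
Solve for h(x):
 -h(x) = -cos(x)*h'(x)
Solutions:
 h(x) = C1*sqrt(sin(x) + 1)/sqrt(sin(x) - 1)


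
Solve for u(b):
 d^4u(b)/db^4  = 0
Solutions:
 u(b) = C1 + C2*b + C3*b^2 + C4*b^3


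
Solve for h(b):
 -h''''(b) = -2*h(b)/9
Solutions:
 h(b) = C1*exp(-2^(1/4)*sqrt(3)*b/3) + C2*exp(2^(1/4)*sqrt(3)*b/3) + C3*sin(2^(1/4)*sqrt(3)*b/3) + C4*cos(2^(1/4)*sqrt(3)*b/3)


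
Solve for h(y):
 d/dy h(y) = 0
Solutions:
 h(y) = C1


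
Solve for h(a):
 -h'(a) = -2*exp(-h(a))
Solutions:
 h(a) = log(C1 + 2*a)


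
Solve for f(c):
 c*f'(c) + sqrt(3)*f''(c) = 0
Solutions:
 f(c) = C1 + C2*erf(sqrt(2)*3^(3/4)*c/6)


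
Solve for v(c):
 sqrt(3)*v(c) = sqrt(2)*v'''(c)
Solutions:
 v(c) = C3*exp(2^(5/6)*3^(1/6)*c/2) + (C1*sin(2^(5/6)*3^(2/3)*c/4) + C2*cos(2^(5/6)*3^(2/3)*c/4))*exp(-2^(5/6)*3^(1/6)*c/4)


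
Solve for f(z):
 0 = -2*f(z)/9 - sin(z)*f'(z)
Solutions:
 f(z) = C1*(cos(z) + 1)^(1/9)/(cos(z) - 1)^(1/9)


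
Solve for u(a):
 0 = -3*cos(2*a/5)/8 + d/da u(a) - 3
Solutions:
 u(a) = C1 + 3*a + 15*sin(2*a/5)/16


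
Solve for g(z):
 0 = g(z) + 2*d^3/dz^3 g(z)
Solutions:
 g(z) = C3*exp(-2^(2/3)*z/2) + (C1*sin(2^(2/3)*sqrt(3)*z/4) + C2*cos(2^(2/3)*sqrt(3)*z/4))*exp(2^(2/3)*z/4)


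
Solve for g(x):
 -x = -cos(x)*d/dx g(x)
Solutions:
 g(x) = C1 + Integral(x/cos(x), x)


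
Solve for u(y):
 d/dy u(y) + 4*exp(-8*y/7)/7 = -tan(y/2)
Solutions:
 u(y) = C1 - log(tan(y/2)^2 + 1) + exp(-8*y/7)/2


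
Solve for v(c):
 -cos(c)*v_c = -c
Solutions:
 v(c) = C1 + Integral(c/cos(c), c)


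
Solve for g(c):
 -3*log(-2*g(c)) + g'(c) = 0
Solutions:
 -Integral(1/(log(-_y) + log(2)), (_y, g(c)))/3 = C1 - c


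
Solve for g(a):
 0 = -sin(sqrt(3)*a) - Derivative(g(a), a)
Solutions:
 g(a) = C1 + sqrt(3)*cos(sqrt(3)*a)/3


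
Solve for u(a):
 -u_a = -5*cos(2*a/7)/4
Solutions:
 u(a) = C1 + 35*sin(2*a/7)/8


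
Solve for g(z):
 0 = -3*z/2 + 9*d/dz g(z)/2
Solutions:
 g(z) = C1 + z^2/6


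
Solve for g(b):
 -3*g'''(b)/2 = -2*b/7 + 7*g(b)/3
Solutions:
 g(b) = C3*exp(-42^(1/3)*b/3) + 6*b/49 + (C1*sin(14^(1/3)*3^(5/6)*b/6) + C2*cos(14^(1/3)*3^(5/6)*b/6))*exp(42^(1/3)*b/6)


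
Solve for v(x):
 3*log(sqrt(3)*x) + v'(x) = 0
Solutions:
 v(x) = C1 - 3*x*log(x) - 3*x*log(3)/2 + 3*x


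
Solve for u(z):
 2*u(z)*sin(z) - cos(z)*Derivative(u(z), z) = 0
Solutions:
 u(z) = C1/cos(z)^2


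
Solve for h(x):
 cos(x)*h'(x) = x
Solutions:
 h(x) = C1 + Integral(x/cos(x), x)


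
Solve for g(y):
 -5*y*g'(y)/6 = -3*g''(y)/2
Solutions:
 g(y) = C1 + C2*erfi(sqrt(10)*y/6)


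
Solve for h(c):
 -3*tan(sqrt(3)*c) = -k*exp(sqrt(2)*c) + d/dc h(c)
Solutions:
 h(c) = C1 + sqrt(2)*k*exp(sqrt(2)*c)/2 + sqrt(3)*log(cos(sqrt(3)*c))


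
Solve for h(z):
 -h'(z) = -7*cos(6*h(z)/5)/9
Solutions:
 -7*z/9 - 5*log(sin(6*h(z)/5) - 1)/12 + 5*log(sin(6*h(z)/5) + 1)/12 = C1


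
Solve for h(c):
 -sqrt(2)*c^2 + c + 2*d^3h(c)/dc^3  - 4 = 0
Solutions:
 h(c) = C1 + C2*c + C3*c^2 + sqrt(2)*c^5/120 - c^4/48 + c^3/3


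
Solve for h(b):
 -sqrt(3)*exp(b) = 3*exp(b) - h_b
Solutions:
 h(b) = C1 + sqrt(3)*exp(b) + 3*exp(b)


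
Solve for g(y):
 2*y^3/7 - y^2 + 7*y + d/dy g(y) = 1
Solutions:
 g(y) = C1 - y^4/14 + y^3/3 - 7*y^2/2 + y


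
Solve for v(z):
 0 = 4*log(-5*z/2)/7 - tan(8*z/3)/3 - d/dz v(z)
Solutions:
 v(z) = C1 + 4*z*log(-z)/7 - 4*z/7 - 4*z*log(2)/7 + 4*z*log(5)/7 + log(cos(8*z/3))/8


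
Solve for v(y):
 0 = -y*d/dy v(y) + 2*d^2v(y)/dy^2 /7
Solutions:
 v(y) = C1 + C2*erfi(sqrt(7)*y/2)


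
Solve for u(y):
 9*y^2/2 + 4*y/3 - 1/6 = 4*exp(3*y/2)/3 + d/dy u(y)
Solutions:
 u(y) = C1 + 3*y^3/2 + 2*y^2/3 - y/6 - 8*exp(3*y/2)/9


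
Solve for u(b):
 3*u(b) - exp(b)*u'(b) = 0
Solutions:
 u(b) = C1*exp(-3*exp(-b))


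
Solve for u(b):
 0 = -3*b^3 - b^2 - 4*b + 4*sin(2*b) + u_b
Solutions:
 u(b) = C1 + 3*b^4/4 + b^3/3 + 2*b^2 + 2*cos(2*b)


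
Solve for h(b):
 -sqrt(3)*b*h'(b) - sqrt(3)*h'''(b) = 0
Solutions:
 h(b) = C1 + Integral(C2*airyai(-b) + C3*airybi(-b), b)


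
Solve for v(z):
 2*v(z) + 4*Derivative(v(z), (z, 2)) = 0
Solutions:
 v(z) = C1*sin(sqrt(2)*z/2) + C2*cos(sqrt(2)*z/2)


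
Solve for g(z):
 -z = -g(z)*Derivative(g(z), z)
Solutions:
 g(z) = -sqrt(C1 + z^2)
 g(z) = sqrt(C1 + z^2)


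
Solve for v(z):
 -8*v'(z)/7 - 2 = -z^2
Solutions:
 v(z) = C1 + 7*z^3/24 - 7*z/4


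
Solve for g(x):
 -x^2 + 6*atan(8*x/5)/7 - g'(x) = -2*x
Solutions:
 g(x) = C1 - x^3/3 + x^2 + 6*x*atan(8*x/5)/7 - 15*log(64*x^2 + 25)/56


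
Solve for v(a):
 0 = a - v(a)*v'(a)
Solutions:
 v(a) = -sqrt(C1 + a^2)
 v(a) = sqrt(C1 + a^2)


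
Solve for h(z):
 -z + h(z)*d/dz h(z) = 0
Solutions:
 h(z) = -sqrt(C1 + z^2)
 h(z) = sqrt(C1 + z^2)


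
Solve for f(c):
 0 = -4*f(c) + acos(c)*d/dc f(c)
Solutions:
 f(c) = C1*exp(4*Integral(1/acos(c), c))


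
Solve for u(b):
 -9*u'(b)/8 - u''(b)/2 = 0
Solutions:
 u(b) = C1 + C2*exp(-9*b/4)


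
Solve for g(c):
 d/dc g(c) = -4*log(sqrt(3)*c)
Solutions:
 g(c) = C1 - 4*c*log(c) - c*log(9) + 4*c


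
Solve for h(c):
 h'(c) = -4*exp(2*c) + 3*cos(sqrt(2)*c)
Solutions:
 h(c) = C1 - 2*exp(2*c) + 3*sqrt(2)*sin(sqrt(2)*c)/2


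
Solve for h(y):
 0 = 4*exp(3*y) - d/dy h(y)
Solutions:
 h(y) = C1 + 4*exp(3*y)/3


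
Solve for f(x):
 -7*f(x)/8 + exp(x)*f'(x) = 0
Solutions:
 f(x) = C1*exp(-7*exp(-x)/8)


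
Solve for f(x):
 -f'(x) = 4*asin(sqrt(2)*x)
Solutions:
 f(x) = C1 - 4*x*asin(sqrt(2)*x) - 2*sqrt(2)*sqrt(1 - 2*x^2)


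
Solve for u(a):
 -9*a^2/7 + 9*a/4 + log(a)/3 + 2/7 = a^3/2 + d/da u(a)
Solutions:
 u(a) = C1 - a^4/8 - 3*a^3/7 + 9*a^2/8 + a*log(a)/3 - a/21


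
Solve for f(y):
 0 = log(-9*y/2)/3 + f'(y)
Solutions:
 f(y) = C1 - y*log(-y)/3 + y*(-2*log(3) + log(2) + 1)/3


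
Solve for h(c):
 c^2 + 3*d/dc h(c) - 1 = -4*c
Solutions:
 h(c) = C1 - c^3/9 - 2*c^2/3 + c/3


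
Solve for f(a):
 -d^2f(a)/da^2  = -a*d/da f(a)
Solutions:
 f(a) = C1 + C2*erfi(sqrt(2)*a/2)


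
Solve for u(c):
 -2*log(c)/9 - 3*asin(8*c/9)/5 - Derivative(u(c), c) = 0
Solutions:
 u(c) = C1 - 2*c*log(c)/9 - 3*c*asin(8*c/9)/5 + 2*c/9 - 3*sqrt(81 - 64*c^2)/40


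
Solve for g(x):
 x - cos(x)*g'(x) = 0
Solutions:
 g(x) = C1 + Integral(x/cos(x), x)


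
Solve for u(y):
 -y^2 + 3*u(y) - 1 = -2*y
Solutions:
 u(y) = y^2/3 - 2*y/3 + 1/3


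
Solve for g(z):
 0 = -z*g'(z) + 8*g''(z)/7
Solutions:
 g(z) = C1 + C2*erfi(sqrt(7)*z/4)


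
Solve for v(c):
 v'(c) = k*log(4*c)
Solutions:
 v(c) = C1 + c*k*log(c) - c*k + c*k*log(4)


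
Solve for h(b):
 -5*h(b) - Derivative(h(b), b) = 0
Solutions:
 h(b) = C1*exp(-5*b)


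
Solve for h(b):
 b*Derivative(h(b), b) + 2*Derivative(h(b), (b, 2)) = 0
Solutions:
 h(b) = C1 + C2*erf(b/2)


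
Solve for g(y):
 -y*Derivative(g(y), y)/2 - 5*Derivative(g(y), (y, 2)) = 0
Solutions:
 g(y) = C1 + C2*erf(sqrt(5)*y/10)


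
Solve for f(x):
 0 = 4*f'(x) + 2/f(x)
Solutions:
 f(x) = -sqrt(C1 - x)
 f(x) = sqrt(C1 - x)


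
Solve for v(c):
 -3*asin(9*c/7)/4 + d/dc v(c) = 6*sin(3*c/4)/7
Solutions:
 v(c) = C1 + 3*c*asin(9*c/7)/4 + sqrt(49 - 81*c^2)/12 - 8*cos(3*c/4)/7


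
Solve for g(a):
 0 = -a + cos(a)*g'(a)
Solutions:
 g(a) = C1 + Integral(a/cos(a), a)


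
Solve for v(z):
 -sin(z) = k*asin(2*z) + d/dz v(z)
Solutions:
 v(z) = C1 - k*(z*asin(2*z) + sqrt(1 - 4*z^2)/2) + cos(z)


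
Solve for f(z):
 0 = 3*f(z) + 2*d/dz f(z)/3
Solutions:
 f(z) = C1*exp(-9*z/2)


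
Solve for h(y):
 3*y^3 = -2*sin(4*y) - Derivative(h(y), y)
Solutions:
 h(y) = C1 - 3*y^4/4 + cos(4*y)/2


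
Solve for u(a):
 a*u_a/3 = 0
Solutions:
 u(a) = C1


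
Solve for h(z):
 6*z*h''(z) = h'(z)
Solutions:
 h(z) = C1 + C2*z^(7/6)


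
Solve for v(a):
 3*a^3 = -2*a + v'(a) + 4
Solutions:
 v(a) = C1 + 3*a^4/4 + a^2 - 4*a


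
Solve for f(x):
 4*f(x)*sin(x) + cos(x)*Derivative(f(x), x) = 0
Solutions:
 f(x) = C1*cos(x)^4


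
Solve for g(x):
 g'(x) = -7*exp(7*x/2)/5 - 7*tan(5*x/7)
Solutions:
 g(x) = C1 - 2*exp(7*x/2)/5 + 49*log(cos(5*x/7))/5


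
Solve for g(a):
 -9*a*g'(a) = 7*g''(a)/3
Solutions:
 g(a) = C1 + C2*erf(3*sqrt(42)*a/14)


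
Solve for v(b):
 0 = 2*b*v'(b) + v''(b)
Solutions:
 v(b) = C1 + C2*erf(b)


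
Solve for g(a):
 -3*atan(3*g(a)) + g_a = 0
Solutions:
 Integral(1/atan(3*_y), (_y, g(a))) = C1 + 3*a


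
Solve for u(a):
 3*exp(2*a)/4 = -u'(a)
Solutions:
 u(a) = C1 - 3*exp(2*a)/8


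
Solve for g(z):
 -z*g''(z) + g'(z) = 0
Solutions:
 g(z) = C1 + C2*z^2


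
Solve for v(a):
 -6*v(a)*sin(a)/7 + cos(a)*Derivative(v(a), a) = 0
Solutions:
 v(a) = C1/cos(a)^(6/7)


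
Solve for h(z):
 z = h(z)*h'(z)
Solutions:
 h(z) = -sqrt(C1 + z^2)
 h(z) = sqrt(C1 + z^2)


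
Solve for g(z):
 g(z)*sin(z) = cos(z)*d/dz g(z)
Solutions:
 g(z) = C1/cos(z)


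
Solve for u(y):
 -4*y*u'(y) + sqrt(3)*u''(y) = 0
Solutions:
 u(y) = C1 + C2*erfi(sqrt(2)*3^(3/4)*y/3)


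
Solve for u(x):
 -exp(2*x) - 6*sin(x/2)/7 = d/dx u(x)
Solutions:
 u(x) = C1 - exp(2*x)/2 + 12*cos(x/2)/7


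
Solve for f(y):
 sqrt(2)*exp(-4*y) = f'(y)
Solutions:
 f(y) = C1 - sqrt(2)*exp(-4*y)/4


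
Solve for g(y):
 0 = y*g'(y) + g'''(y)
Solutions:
 g(y) = C1 + Integral(C2*airyai(-y) + C3*airybi(-y), y)


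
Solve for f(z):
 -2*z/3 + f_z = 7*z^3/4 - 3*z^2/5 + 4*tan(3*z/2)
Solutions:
 f(z) = C1 + 7*z^4/16 - z^3/5 + z^2/3 - 8*log(cos(3*z/2))/3


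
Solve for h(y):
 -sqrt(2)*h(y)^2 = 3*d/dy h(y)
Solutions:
 h(y) = 3/(C1 + sqrt(2)*y)


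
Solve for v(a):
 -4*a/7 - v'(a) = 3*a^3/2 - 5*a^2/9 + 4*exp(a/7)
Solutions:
 v(a) = C1 - 3*a^4/8 + 5*a^3/27 - 2*a^2/7 - 28*exp(a/7)


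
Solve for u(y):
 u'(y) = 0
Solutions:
 u(y) = C1


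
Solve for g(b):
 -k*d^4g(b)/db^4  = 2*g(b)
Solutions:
 g(b) = C1*exp(-2^(1/4)*b*(-1/k)^(1/4)) + C2*exp(2^(1/4)*b*(-1/k)^(1/4)) + C3*exp(-2^(1/4)*I*b*(-1/k)^(1/4)) + C4*exp(2^(1/4)*I*b*(-1/k)^(1/4))


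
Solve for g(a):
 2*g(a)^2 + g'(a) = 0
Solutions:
 g(a) = 1/(C1 + 2*a)


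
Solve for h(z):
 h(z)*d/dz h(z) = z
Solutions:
 h(z) = -sqrt(C1 + z^2)
 h(z) = sqrt(C1 + z^2)


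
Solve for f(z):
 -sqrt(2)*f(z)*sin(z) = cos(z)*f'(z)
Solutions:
 f(z) = C1*cos(z)^(sqrt(2))


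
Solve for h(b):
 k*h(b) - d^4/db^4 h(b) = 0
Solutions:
 h(b) = C1*exp(-b*k^(1/4)) + C2*exp(b*k^(1/4)) + C3*exp(-I*b*k^(1/4)) + C4*exp(I*b*k^(1/4))


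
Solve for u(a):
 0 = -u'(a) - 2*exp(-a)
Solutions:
 u(a) = C1 + 2*exp(-a)


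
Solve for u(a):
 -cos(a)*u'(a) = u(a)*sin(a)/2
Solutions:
 u(a) = C1*sqrt(cos(a))


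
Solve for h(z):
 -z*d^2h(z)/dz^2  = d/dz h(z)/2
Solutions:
 h(z) = C1 + C2*sqrt(z)


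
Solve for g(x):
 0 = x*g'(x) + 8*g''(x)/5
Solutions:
 g(x) = C1 + C2*erf(sqrt(5)*x/4)


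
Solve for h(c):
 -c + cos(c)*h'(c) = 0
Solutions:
 h(c) = C1 + Integral(c/cos(c), c)


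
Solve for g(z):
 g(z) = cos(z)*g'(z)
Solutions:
 g(z) = C1*sqrt(sin(z) + 1)/sqrt(sin(z) - 1)


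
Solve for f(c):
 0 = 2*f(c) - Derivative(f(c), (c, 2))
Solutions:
 f(c) = C1*exp(-sqrt(2)*c) + C2*exp(sqrt(2)*c)


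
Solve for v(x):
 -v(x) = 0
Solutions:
 v(x) = 0


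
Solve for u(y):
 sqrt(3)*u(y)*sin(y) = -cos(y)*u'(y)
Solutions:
 u(y) = C1*cos(y)^(sqrt(3))


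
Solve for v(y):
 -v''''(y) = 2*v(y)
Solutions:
 v(y) = (C1*sin(2^(3/4)*y/2) + C2*cos(2^(3/4)*y/2))*exp(-2^(3/4)*y/2) + (C3*sin(2^(3/4)*y/2) + C4*cos(2^(3/4)*y/2))*exp(2^(3/4)*y/2)


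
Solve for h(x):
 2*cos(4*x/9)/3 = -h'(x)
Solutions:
 h(x) = C1 - 3*sin(4*x/9)/2


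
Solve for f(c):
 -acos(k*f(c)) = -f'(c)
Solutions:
 Integral(1/acos(_y*k), (_y, f(c))) = C1 + c


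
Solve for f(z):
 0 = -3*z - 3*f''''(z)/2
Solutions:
 f(z) = C1 + C2*z + C3*z^2 + C4*z^3 - z^5/60


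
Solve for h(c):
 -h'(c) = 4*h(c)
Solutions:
 h(c) = C1*exp(-4*c)


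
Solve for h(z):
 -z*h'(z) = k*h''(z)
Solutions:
 h(z) = C1 + C2*sqrt(k)*erf(sqrt(2)*z*sqrt(1/k)/2)


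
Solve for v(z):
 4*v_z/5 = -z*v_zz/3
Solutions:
 v(z) = C1 + C2/z^(7/5)


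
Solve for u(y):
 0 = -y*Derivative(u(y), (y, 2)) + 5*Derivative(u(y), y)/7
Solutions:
 u(y) = C1 + C2*y^(12/7)


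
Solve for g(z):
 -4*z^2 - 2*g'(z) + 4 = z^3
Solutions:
 g(z) = C1 - z^4/8 - 2*z^3/3 + 2*z


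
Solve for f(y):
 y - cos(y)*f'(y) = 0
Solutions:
 f(y) = C1 + Integral(y/cos(y), y)


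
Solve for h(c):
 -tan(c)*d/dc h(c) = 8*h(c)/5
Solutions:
 h(c) = C1/sin(c)^(8/5)


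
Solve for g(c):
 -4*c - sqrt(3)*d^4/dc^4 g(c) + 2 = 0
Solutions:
 g(c) = C1 + C2*c + C3*c^2 + C4*c^3 - sqrt(3)*c^5/90 + sqrt(3)*c^4/36


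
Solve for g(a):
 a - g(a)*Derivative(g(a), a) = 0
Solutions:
 g(a) = -sqrt(C1 + a^2)
 g(a) = sqrt(C1 + a^2)


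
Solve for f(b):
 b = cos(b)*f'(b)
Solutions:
 f(b) = C1 + Integral(b/cos(b), b)


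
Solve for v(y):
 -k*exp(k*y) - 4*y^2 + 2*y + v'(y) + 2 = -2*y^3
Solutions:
 v(y) = C1 - y^4/2 + 4*y^3/3 - y^2 - 2*y + exp(k*y)


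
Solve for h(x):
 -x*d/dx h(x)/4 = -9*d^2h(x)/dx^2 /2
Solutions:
 h(x) = C1 + C2*erfi(x/6)


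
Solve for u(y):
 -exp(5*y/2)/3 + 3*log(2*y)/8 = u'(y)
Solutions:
 u(y) = C1 + 3*y*log(y)/8 + 3*y*(-1 + log(2))/8 - 2*exp(5*y/2)/15


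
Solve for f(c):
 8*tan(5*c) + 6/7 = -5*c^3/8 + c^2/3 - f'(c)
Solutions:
 f(c) = C1 - 5*c^4/32 + c^3/9 - 6*c/7 + 8*log(cos(5*c))/5


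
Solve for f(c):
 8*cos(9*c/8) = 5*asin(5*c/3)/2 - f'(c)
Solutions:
 f(c) = C1 + 5*c*asin(5*c/3)/2 + sqrt(9 - 25*c^2)/2 - 64*sin(9*c/8)/9


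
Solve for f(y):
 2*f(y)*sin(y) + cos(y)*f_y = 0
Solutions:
 f(y) = C1*cos(y)^2


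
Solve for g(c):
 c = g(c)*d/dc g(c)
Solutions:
 g(c) = -sqrt(C1 + c^2)
 g(c) = sqrt(C1 + c^2)


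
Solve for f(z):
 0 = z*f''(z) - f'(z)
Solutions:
 f(z) = C1 + C2*z^2


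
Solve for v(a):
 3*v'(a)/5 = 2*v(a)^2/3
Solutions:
 v(a) = -9/(C1 + 10*a)


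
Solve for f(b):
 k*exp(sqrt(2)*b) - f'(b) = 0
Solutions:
 f(b) = C1 + sqrt(2)*k*exp(sqrt(2)*b)/2


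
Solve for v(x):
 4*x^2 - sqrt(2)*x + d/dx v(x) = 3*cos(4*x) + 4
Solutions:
 v(x) = C1 - 4*x^3/3 + sqrt(2)*x^2/2 + 4*x + 3*sin(4*x)/4


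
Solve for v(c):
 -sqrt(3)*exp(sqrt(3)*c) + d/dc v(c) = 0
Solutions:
 v(c) = C1 + exp(sqrt(3)*c)


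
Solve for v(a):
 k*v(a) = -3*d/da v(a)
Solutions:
 v(a) = C1*exp(-a*k/3)


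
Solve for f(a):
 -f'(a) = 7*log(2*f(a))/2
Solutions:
 2*Integral(1/(log(_y) + log(2)), (_y, f(a)))/7 = C1 - a


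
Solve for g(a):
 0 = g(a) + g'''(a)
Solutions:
 g(a) = C3*exp(-a) + (C1*sin(sqrt(3)*a/2) + C2*cos(sqrt(3)*a/2))*exp(a/2)


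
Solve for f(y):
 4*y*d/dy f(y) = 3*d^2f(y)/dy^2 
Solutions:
 f(y) = C1 + C2*erfi(sqrt(6)*y/3)


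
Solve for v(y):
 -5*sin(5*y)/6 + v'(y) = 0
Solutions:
 v(y) = C1 - cos(5*y)/6


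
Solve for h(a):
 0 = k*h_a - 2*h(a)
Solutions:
 h(a) = C1*exp(2*a/k)


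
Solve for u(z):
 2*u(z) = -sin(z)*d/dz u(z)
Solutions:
 u(z) = C1*(cos(z) + 1)/(cos(z) - 1)


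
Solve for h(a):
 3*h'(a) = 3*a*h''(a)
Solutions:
 h(a) = C1 + C2*a^2


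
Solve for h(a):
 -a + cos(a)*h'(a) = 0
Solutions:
 h(a) = C1 + Integral(a/cos(a), a)


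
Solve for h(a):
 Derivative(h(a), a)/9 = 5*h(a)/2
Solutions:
 h(a) = C1*exp(45*a/2)


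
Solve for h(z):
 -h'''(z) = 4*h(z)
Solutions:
 h(z) = C3*exp(-2^(2/3)*z) + (C1*sin(2^(2/3)*sqrt(3)*z/2) + C2*cos(2^(2/3)*sqrt(3)*z/2))*exp(2^(2/3)*z/2)


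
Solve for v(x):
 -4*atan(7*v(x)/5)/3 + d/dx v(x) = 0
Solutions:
 Integral(1/atan(7*_y/5), (_y, v(x))) = C1 + 4*x/3


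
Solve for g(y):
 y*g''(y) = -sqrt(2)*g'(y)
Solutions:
 g(y) = C1 + C2*y^(1 - sqrt(2))


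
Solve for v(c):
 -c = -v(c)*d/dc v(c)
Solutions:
 v(c) = -sqrt(C1 + c^2)
 v(c) = sqrt(C1 + c^2)


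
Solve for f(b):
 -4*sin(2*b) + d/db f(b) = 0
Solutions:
 f(b) = C1 - 2*cos(2*b)


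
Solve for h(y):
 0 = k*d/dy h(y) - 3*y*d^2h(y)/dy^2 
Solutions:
 h(y) = C1 + y^(re(k)/3 + 1)*(C2*sin(log(y)*Abs(im(k))/3) + C3*cos(log(y)*im(k)/3))


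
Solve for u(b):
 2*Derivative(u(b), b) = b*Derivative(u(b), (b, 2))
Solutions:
 u(b) = C1 + C2*b^3


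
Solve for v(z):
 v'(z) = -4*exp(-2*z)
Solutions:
 v(z) = C1 + 2*exp(-2*z)


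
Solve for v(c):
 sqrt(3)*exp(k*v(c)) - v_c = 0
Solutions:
 v(c) = Piecewise((log(-1/(C1*k + sqrt(3)*c*k))/k, Ne(k, 0)), (nan, True))
 v(c) = Piecewise((C1 + sqrt(3)*c, Eq(k, 0)), (nan, True))


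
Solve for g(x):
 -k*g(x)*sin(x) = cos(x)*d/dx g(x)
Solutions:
 g(x) = C1*exp(k*log(cos(x)))


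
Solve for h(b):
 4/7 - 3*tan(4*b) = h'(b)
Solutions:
 h(b) = C1 + 4*b/7 + 3*log(cos(4*b))/4


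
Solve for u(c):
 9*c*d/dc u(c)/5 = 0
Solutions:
 u(c) = C1


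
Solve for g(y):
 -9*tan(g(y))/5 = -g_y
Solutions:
 g(y) = pi - asin(C1*exp(9*y/5))
 g(y) = asin(C1*exp(9*y/5))


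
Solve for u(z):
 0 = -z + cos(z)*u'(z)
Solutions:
 u(z) = C1 + Integral(z/cos(z), z)


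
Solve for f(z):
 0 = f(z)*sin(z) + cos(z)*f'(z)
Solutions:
 f(z) = C1*cos(z)


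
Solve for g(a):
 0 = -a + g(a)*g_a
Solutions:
 g(a) = -sqrt(C1 + a^2)
 g(a) = sqrt(C1 + a^2)


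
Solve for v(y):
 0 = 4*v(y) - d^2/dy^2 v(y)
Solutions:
 v(y) = C1*exp(-2*y) + C2*exp(2*y)


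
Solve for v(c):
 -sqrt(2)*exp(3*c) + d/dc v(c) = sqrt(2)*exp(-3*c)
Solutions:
 v(c) = C1 + 2*sqrt(2)*sinh(3*c)/3


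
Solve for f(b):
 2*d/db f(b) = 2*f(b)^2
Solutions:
 f(b) = -1/(C1 + b)


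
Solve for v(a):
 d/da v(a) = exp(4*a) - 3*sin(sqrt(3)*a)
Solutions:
 v(a) = C1 + exp(4*a)/4 + sqrt(3)*cos(sqrt(3)*a)


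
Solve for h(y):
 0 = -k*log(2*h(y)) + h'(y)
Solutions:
 Integral(1/(log(_y) + log(2)), (_y, h(y))) = C1 + k*y


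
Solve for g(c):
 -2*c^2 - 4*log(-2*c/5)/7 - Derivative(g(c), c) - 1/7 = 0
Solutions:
 g(c) = C1 - 2*c^3/3 - 4*c*log(-c)/7 + c*(-4*log(2) + 3 + 4*log(5))/7


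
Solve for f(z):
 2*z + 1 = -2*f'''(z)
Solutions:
 f(z) = C1 + C2*z + C3*z^2 - z^4/24 - z^3/12


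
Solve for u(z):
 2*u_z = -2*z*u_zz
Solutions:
 u(z) = C1 + C2*log(z)


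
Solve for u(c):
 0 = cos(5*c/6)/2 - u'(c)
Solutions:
 u(c) = C1 + 3*sin(5*c/6)/5


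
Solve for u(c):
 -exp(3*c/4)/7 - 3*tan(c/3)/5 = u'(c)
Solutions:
 u(c) = C1 - 4*exp(3*c/4)/21 + 9*log(cos(c/3))/5


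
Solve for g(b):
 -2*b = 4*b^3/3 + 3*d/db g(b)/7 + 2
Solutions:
 g(b) = C1 - 7*b^4/9 - 7*b^2/3 - 14*b/3


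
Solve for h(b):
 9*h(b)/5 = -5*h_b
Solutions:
 h(b) = C1*exp(-9*b/25)


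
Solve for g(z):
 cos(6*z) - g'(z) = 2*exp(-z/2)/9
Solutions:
 g(z) = C1 + sin(6*z)/6 + 4*exp(-z/2)/9


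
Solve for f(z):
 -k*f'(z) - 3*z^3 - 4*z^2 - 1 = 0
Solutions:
 f(z) = C1 - 3*z^4/(4*k) - 4*z^3/(3*k) - z/k


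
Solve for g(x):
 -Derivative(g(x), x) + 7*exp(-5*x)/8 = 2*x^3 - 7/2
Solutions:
 g(x) = C1 - x^4/2 + 7*x/2 - 7*exp(-5*x)/40


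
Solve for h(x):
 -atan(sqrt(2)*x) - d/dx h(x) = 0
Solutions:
 h(x) = C1 - x*atan(sqrt(2)*x) + sqrt(2)*log(2*x^2 + 1)/4


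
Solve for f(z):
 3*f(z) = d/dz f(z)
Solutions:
 f(z) = C1*exp(3*z)


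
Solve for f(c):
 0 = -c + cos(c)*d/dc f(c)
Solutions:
 f(c) = C1 + Integral(c/cos(c), c)


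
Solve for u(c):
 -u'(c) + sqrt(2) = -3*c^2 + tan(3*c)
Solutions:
 u(c) = C1 + c^3 + sqrt(2)*c + log(cos(3*c))/3


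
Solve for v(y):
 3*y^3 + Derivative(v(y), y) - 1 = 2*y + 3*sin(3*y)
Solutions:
 v(y) = C1 - 3*y^4/4 + y^2 + y - cos(3*y)


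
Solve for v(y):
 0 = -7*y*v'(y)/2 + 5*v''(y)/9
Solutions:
 v(y) = C1 + C2*erfi(3*sqrt(35)*y/10)


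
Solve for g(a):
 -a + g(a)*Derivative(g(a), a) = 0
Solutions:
 g(a) = -sqrt(C1 + a^2)
 g(a) = sqrt(C1 + a^2)


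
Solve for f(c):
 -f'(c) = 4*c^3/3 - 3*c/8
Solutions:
 f(c) = C1 - c^4/3 + 3*c^2/16


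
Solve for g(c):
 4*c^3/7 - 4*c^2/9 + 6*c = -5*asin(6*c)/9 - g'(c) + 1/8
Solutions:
 g(c) = C1 - c^4/7 + 4*c^3/27 - 3*c^2 - 5*c*asin(6*c)/9 + c/8 - 5*sqrt(1 - 36*c^2)/54


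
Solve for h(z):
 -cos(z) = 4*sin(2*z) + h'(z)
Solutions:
 h(z) = C1 - 4*sin(z)^2 - sin(z)


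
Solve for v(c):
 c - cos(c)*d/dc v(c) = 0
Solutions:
 v(c) = C1 + Integral(c/cos(c), c)


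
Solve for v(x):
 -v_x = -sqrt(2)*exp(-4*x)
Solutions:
 v(x) = C1 - sqrt(2)*exp(-4*x)/4


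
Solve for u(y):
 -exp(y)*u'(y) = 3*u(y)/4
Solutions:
 u(y) = C1*exp(3*exp(-y)/4)


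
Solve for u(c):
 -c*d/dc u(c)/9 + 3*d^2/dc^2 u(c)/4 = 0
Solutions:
 u(c) = C1 + C2*erfi(sqrt(6)*c/9)


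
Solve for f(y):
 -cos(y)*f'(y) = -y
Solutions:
 f(y) = C1 + Integral(y/cos(y), y)


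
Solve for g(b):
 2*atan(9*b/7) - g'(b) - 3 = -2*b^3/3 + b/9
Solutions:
 g(b) = C1 + b^4/6 - b^2/18 + 2*b*atan(9*b/7) - 3*b - 7*log(81*b^2 + 49)/9


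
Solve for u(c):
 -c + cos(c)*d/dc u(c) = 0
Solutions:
 u(c) = C1 + Integral(c/cos(c), c)


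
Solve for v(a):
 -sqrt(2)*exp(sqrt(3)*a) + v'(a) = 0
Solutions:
 v(a) = C1 + sqrt(6)*exp(sqrt(3)*a)/3


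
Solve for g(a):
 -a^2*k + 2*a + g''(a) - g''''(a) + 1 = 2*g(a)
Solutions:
 g(a) = -a^2*k/2 + a - k/2 + (C1*sin(2^(1/4)*a*sin(atan(sqrt(7))/2)) + C2*cos(2^(1/4)*a*sin(atan(sqrt(7))/2)))*exp(-2^(1/4)*a*cos(atan(sqrt(7))/2)) + (C3*sin(2^(1/4)*a*sin(atan(sqrt(7))/2)) + C4*cos(2^(1/4)*a*sin(atan(sqrt(7))/2)))*exp(2^(1/4)*a*cos(atan(sqrt(7))/2)) + 1/2


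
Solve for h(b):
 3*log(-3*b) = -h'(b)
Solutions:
 h(b) = C1 - 3*b*log(-b) + 3*b*(1 - log(3))


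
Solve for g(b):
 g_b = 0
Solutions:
 g(b) = C1


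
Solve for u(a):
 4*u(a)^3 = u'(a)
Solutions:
 u(a) = -sqrt(2)*sqrt(-1/(C1 + 4*a))/2
 u(a) = sqrt(2)*sqrt(-1/(C1 + 4*a))/2


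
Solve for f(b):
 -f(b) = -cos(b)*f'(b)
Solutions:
 f(b) = C1*sqrt(sin(b) + 1)/sqrt(sin(b) - 1)


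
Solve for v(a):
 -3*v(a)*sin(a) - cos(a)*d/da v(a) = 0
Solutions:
 v(a) = C1*cos(a)^3


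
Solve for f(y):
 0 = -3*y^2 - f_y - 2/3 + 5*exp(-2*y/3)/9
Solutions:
 f(y) = C1 - y^3 - 2*y/3 - 5*exp(-2*y/3)/6


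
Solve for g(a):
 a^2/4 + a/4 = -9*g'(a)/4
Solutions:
 g(a) = C1 - a^3/27 - a^2/18


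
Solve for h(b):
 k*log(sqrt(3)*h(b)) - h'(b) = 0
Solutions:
 Integral(1/(2*log(_y) + log(3)), (_y, h(b))) = C1 + b*k/2


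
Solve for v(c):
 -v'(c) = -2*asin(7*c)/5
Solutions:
 v(c) = C1 + 2*c*asin(7*c)/5 + 2*sqrt(1 - 49*c^2)/35


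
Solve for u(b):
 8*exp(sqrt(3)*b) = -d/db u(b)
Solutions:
 u(b) = C1 - 8*sqrt(3)*exp(sqrt(3)*b)/3


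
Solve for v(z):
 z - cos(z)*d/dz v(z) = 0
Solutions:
 v(z) = C1 + Integral(z/cos(z), z)


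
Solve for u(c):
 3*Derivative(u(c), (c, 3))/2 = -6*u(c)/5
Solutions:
 u(c) = C3*exp(-10^(2/3)*c/5) + (C1*sin(10^(2/3)*sqrt(3)*c/10) + C2*cos(10^(2/3)*sqrt(3)*c/10))*exp(10^(2/3)*c/10)


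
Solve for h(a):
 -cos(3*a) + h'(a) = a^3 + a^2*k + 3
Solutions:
 h(a) = C1 + a^4/4 + a^3*k/3 + 3*a + sin(3*a)/3


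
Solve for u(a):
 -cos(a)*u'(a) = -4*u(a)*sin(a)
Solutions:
 u(a) = C1/cos(a)^4


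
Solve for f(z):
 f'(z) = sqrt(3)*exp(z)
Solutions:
 f(z) = C1 + sqrt(3)*exp(z)


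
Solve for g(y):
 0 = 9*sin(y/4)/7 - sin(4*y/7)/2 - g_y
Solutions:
 g(y) = C1 - 36*cos(y/4)/7 + 7*cos(4*y/7)/8


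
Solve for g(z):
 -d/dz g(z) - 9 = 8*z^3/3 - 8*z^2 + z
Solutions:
 g(z) = C1 - 2*z^4/3 + 8*z^3/3 - z^2/2 - 9*z


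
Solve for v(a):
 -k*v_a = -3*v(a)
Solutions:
 v(a) = C1*exp(3*a/k)


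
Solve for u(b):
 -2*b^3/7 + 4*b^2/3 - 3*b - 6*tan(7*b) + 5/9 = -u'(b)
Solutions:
 u(b) = C1 + b^4/14 - 4*b^3/9 + 3*b^2/2 - 5*b/9 - 6*log(cos(7*b))/7


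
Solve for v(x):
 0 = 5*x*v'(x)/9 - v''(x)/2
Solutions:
 v(x) = C1 + C2*erfi(sqrt(5)*x/3)


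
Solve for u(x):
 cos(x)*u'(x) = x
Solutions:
 u(x) = C1 + Integral(x/cos(x), x)


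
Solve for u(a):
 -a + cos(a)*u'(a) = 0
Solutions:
 u(a) = C1 + Integral(a/cos(a), a)


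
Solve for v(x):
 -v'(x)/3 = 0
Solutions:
 v(x) = C1


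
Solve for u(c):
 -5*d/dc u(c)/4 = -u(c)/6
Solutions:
 u(c) = C1*exp(2*c/15)


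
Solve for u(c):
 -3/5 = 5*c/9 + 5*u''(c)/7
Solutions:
 u(c) = C1 + C2*c - 7*c^3/54 - 21*c^2/50


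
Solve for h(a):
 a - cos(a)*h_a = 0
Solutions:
 h(a) = C1 + Integral(a/cos(a), a)


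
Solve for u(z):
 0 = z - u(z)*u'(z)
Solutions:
 u(z) = -sqrt(C1 + z^2)
 u(z) = sqrt(C1 + z^2)


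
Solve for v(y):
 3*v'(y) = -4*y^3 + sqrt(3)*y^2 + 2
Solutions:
 v(y) = C1 - y^4/3 + sqrt(3)*y^3/9 + 2*y/3


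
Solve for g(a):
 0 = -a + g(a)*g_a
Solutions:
 g(a) = -sqrt(C1 + a^2)
 g(a) = sqrt(C1 + a^2)


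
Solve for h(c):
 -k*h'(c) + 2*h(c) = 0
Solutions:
 h(c) = C1*exp(2*c/k)


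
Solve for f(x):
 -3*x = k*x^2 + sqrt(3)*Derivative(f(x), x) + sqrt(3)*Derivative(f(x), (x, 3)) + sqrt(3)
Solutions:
 f(x) = C1 + C2*sin(x) + C3*cos(x) - sqrt(3)*k*x^3/9 + 2*sqrt(3)*k*x/3 - sqrt(3)*x^2/2 - x


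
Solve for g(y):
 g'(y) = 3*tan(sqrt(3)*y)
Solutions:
 g(y) = C1 - sqrt(3)*log(cos(sqrt(3)*y))


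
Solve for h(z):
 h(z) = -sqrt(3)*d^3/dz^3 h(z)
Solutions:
 h(z) = C3*exp(-3^(5/6)*z/3) + (C1*sin(3^(1/3)*z/2) + C2*cos(3^(1/3)*z/2))*exp(3^(5/6)*z/6)


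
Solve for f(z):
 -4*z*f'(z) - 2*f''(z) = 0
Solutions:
 f(z) = C1 + C2*erf(z)


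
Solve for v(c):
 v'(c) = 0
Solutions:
 v(c) = C1


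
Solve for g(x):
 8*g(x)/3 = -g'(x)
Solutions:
 g(x) = C1*exp(-8*x/3)


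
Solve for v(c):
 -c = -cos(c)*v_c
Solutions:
 v(c) = C1 + Integral(c/cos(c), c)


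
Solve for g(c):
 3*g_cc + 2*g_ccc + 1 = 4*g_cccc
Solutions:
 g(c) = C1 + C2*c + C3*exp(c*(1 - sqrt(13))/4) + C4*exp(c*(1 + sqrt(13))/4) - c^2/6


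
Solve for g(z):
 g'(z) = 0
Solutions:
 g(z) = C1


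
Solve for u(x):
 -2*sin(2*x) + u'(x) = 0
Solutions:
 u(x) = C1 - cos(2*x)


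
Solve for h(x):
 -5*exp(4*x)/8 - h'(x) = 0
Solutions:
 h(x) = C1 - 5*exp(4*x)/32


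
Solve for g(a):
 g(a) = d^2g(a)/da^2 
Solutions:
 g(a) = C1*exp(-a) + C2*exp(a)


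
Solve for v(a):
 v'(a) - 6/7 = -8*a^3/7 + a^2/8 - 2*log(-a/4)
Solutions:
 v(a) = C1 - 2*a^4/7 + a^3/24 - 2*a*log(-a) + a*(4*log(2) + 20/7)


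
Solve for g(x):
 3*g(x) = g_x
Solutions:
 g(x) = C1*exp(3*x)


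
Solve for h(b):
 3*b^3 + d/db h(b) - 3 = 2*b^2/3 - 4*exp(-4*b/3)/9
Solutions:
 h(b) = C1 - 3*b^4/4 + 2*b^3/9 + 3*b + exp(-4*b/3)/3


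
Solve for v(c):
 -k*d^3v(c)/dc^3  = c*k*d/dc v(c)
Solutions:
 v(c) = C1 + Integral(C2*airyai(-c) + C3*airybi(-c), c)


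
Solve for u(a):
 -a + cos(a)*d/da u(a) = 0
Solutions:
 u(a) = C1 + Integral(a/cos(a), a)


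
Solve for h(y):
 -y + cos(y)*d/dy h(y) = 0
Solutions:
 h(y) = C1 + Integral(y/cos(y), y)


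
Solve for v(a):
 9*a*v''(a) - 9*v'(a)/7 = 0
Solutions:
 v(a) = C1 + C2*a^(8/7)


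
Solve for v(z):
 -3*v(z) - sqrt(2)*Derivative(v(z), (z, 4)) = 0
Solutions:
 v(z) = (C1*sin(2^(3/8)*3^(1/4)*z/2) + C2*cos(2^(3/8)*3^(1/4)*z/2))*exp(-2^(3/8)*3^(1/4)*z/2) + (C3*sin(2^(3/8)*3^(1/4)*z/2) + C4*cos(2^(3/8)*3^(1/4)*z/2))*exp(2^(3/8)*3^(1/4)*z/2)


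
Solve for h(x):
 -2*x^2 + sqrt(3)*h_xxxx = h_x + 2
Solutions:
 h(x) = C1 + C4*exp(3^(5/6)*x/3) - 2*x^3/3 - 2*x + (C2*sin(3^(1/3)*x/2) + C3*cos(3^(1/3)*x/2))*exp(-3^(5/6)*x/6)


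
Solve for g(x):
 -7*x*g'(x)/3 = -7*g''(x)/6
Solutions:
 g(x) = C1 + C2*erfi(x)


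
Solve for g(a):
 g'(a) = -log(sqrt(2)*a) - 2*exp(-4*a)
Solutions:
 g(a) = C1 - a*log(a) + a*(1 - log(2)/2) + exp(-4*a)/2


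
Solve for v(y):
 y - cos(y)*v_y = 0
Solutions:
 v(y) = C1 + Integral(y/cos(y), y)


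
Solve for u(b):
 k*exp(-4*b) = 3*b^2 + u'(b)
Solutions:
 u(b) = C1 - b^3 - k*exp(-4*b)/4


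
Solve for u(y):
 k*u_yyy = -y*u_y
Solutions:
 u(y) = C1 + Integral(C2*airyai(y*(-1/k)^(1/3)) + C3*airybi(y*(-1/k)^(1/3)), y)


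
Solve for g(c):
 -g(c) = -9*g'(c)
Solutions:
 g(c) = C1*exp(c/9)


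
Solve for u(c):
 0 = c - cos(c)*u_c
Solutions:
 u(c) = C1 + Integral(c/cos(c), c)


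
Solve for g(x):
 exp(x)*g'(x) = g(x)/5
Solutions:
 g(x) = C1*exp(-exp(-x)/5)


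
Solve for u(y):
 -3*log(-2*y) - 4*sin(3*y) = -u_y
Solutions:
 u(y) = C1 + 3*y*log(-y) - 3*y + 3*y*log(2) - 4*cos(3*y)/3


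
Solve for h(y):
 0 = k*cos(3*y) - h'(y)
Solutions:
 h(y) = C1 + k*sin(3*y)/3


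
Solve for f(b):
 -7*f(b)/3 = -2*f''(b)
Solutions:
 f(b) = C1*exp(-sqrt(42)*b/6) + C2*exp(sqrt(42)*b/6)


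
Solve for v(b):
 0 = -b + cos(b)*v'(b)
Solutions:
 v(b) = C1 + Integral(b/cos(b), b)


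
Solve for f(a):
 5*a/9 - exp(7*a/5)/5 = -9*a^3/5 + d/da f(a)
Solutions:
 f(a) = C1 + 9*a^4/20 + 5*a^2/18 - exp(7*a/5)/7


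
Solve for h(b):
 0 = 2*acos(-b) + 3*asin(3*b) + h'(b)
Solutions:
 h(b) = C1 - 2*b*acos(-b) - 3*b*asin(3*b) - sqrt(1 - 9*b^2) - 2*sqrt(1 - b^2)


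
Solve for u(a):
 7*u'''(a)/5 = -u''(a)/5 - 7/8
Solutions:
 u(a) = C1 + C2*a + C3*exp(-a/7) - 35*a^2/16


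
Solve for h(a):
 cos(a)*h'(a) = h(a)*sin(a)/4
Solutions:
 h(a) = C1/cos(a)^(1/4)


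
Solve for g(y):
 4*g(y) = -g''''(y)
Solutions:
 g(y) = (C1*sin(y) + C2*cos(y))*exp(-y) + (C3*sin(y) + C4*cos(y))*exp(y)


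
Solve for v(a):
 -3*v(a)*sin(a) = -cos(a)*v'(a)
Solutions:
 v(a) = C1/cos(a)^3


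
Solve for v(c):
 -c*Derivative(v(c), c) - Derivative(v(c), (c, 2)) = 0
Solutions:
 v(c) = C1 + C2*erf(sqrt(2)*c/2)


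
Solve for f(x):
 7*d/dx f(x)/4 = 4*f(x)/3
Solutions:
 f(x) = C1*exp(16*x/21)


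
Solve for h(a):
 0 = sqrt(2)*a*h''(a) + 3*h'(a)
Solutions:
 h(a) = C1 + C2*a^(1 - 3*sqrt(2)/2)


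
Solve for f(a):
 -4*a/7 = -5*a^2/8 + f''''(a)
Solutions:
 f(a) = C1 + C2*a + C3*a^2 + C4*a^3 + a^6/576 - a^5/210


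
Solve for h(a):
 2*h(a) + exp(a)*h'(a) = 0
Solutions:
 h(a) = C1*exp(2*exp(-a))


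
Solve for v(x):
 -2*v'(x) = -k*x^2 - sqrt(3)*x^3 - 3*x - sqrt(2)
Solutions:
 v(x) = C1 + k*x^3/6 + sqrt(3)*x^4/8 + 3*x^2/4 + sqrt(2)*x/2


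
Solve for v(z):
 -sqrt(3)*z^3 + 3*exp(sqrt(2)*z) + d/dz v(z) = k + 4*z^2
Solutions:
 v(z) = C1 + k*z + sqrt(3)*z^4/4 + 4*z^3/3 - 3*sqrt(2)*exp(sqrt(2)*z)/2


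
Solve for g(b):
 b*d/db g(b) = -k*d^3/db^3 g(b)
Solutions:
 g(b) = C1 + Integral(C2*airyai(b*(-1/k)^(1/3)) + C3*airybi(b*(-1/k)^(1/3)), b)


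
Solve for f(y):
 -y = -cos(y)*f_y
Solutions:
 f(y) = C1 + Integral(y/cos(y), y)


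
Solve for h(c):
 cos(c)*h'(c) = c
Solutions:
 h(c) = C1 + Integral(c/cos(c), c)


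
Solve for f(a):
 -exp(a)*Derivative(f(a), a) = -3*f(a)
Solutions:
 f(a) = C1*exp(-3*exp(-a))


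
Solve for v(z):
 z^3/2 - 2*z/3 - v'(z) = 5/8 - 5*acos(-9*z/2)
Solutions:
 v(z) = C1 + z^4/8 - z^2/3 + 5*z*acos(-9*z/2) - 5*z/8 + 5*sqrt(4 - 81*z^2)/9


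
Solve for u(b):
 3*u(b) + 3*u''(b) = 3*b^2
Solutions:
 u(b) = C1*sin(b) + C2*cos(b) + b^2 - 2


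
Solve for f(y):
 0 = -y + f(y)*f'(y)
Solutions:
 f(y) = -sqrt(C1 + y^2)
 f(y) = sqrt(C1 + y^2)


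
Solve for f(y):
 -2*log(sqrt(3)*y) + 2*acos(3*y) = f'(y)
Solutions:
 f(y) = C1 - 2*y*log(y) + 2*y*acos(3*y) - y*log(3) + 2*y - 2*sqrt(1 - 9*y^2)/3


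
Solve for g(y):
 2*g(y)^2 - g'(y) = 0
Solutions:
 g(y) = -1/(C1 + 2*y)


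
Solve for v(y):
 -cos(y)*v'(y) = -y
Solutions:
 v(y) = C1 + Integral(y/cos(y), y)


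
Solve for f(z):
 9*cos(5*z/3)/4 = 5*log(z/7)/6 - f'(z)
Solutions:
 f(z) = C1 + 5*z*log(z)/6 - 5*z*log(7)/6 - 5*z/6 - 27*sin(5*z/3)/20


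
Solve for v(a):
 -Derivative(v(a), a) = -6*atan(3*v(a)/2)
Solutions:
 Integral(1/atan(3*_y/2), (_y, v(a))) = C1 + 6*a


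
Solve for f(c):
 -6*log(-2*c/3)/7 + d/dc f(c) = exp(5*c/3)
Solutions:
 f(c) = C1 + 6*c*log(-c)/7 + 6*c*(-log(3) - 1 + log(2))/7 + 3*exp(5*c/3)/5


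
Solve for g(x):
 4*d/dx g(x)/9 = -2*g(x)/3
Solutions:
 g(x) = C1*exp(-3*x/2)


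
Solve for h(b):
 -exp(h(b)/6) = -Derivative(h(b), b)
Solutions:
 h(b) = 6*log(-1/(C1 + b)) + 6*log(6)


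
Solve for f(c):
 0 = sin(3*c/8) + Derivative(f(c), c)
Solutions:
 f(c) = C1 + 8*cos(3*c/8)/3


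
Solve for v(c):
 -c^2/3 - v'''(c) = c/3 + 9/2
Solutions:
 v(c) = C1 + C2*c + C3*c^2 - c^5/180 - c^4/72 - 3*c^3/4


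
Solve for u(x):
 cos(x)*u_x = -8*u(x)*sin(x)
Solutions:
 u(x) = C1*cos(x)^8


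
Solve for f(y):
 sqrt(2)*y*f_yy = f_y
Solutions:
 f(y) = C1 + C2*y^(sqrt(2)/2 + 1)


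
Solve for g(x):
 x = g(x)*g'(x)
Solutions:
 g(x) = -sqrt(C1 + x^2)
 g(x) = sqrt(C1 + x^2)


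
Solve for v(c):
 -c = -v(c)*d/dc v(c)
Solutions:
 v(c) = -sqrt(C1 + c^2)
 v(c) = sqrt(C1 + c^2)


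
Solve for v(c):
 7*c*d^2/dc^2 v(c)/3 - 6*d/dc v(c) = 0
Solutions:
 v(c) = C1 + C2*c^(25/7)


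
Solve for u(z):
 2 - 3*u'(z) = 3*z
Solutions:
 u(z) = C1 - z^2/2 + 2*z/3


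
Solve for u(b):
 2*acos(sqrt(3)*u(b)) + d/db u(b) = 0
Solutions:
 Integral(1/acos(sqrt(3)*_y), (_y, u(b))) = C1 - 2*b


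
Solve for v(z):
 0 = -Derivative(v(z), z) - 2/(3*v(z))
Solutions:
 v(z) = -sqrt(C1 - 12*z)/3
 v(z) = sqrt(C1 - 12*z)/3


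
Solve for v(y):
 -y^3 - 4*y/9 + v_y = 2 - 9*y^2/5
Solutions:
 v(y) = C1 + y^4/4 - 3*y^3/5 + 2*y^2/9 + 2*y


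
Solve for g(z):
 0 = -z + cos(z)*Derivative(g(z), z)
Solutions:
 g(z) = C1 + Integral(z/cos(z), z)


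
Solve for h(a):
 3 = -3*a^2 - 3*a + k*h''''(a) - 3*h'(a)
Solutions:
 h(a) = C1 + C2*exp(3^(1/3)*a*(1/k)^(1/3)) + C3*exp(a*(-3^(1/3) + 3^(5/6)*I)*(1/k)^(1/3)/2) + C4*exp(-a*(3^(1/3) + 3^(5/6)*I)*(1/k)^(1/3)/2) - a^3/3 - a^2/2 - a


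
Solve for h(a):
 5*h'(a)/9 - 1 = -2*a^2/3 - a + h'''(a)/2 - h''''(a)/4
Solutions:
 h(a) = C1 + C2*exp(a*(2*2^(2/3)/(sqrt(105) + 11)^(1/3) + 2^(1/3)*(sqrt(105) + 11)^(1/3) + 4)/6)*sin(2^(1/3)*sqrt(3)*a*(-(sqrt(105) + 11)^(1/3) + 2*2^(1/3)/(sqrt(105) + 11)^(1/3))/6) + C3*exp(a*(2*2^(2/3)/(sqrt(105) + 11)^(1/3) + 2^(1/3)*(sqrt(105) + 11)^(1/3) + 4)/6)*cos(2^(1/3)*sqrt(3)*a*(-(sqrt(105) + 11)^(1/3) + 2*2^(1/3)/(sqrt(105) + 11)^(1/3))/6) + C4*exp(a*(-2^(1/3)*(sqrt(105) + 11)^(1/3) - 2*2^(2/3)/(sqrt(105) + 11)^(1/3) + 2)/3) - 2*a^3/5 - 9*a^2/10 - 9*a/25


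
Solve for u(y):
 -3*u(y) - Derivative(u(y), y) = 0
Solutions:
 u(y) = C1*exp(-3*y)
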